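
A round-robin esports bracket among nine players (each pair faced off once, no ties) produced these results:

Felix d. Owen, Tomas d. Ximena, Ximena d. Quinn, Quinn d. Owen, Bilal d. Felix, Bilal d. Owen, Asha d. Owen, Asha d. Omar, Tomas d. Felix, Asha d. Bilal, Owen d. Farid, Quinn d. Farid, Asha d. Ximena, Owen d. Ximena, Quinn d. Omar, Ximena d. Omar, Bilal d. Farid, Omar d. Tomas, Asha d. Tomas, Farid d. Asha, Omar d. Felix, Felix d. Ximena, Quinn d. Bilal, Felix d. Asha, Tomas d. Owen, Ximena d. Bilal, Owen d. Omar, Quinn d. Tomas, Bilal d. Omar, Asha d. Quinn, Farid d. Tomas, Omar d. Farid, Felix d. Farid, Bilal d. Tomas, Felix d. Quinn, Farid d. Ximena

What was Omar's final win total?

3

Omar's results: beat Farid, Tomas, Felix; lost to Quinn, Asha, Bilal, Ximena, Owen.
That is 3 wins.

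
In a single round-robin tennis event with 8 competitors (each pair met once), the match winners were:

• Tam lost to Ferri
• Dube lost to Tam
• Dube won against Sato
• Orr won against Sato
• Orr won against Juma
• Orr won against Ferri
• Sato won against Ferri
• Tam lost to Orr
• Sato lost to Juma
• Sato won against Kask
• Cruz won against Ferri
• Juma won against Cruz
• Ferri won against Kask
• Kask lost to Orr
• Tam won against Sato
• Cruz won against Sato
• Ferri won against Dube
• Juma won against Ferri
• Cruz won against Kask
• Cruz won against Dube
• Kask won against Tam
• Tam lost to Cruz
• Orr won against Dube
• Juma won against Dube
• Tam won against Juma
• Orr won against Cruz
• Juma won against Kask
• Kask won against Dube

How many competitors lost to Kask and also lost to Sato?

0

Kask beat: Dube, Tam.
Sato beat: Ferri, Kask.
No one was beaten by both.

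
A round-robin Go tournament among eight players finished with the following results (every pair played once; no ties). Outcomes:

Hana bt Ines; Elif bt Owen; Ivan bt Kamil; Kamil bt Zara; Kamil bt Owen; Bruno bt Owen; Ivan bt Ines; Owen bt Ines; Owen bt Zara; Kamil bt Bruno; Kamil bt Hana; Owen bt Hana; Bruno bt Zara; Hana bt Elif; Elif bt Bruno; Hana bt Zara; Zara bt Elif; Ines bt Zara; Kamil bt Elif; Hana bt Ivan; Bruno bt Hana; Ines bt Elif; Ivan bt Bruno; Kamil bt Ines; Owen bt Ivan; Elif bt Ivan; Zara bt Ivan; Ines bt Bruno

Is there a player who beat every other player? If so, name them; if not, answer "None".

Highest win total is Kamil with 6 (out of 7 possible).
Kamil lost to Ivan, so no player went undefeated.

None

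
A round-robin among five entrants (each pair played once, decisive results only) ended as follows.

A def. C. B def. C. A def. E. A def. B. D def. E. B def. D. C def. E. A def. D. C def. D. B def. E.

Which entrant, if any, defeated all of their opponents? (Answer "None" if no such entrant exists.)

A has 4 wins out of 4 opponents — a perfect record.

A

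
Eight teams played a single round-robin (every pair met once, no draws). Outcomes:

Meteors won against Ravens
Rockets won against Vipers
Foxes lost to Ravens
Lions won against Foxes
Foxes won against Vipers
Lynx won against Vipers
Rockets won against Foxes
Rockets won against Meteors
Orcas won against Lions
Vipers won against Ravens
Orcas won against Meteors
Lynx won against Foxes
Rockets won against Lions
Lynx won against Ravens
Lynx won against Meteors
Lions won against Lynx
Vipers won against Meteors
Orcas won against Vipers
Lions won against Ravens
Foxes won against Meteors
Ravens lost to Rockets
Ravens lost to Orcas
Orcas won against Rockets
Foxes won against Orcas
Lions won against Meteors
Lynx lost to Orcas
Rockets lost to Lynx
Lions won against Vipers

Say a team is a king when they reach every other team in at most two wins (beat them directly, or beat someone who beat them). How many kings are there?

Vipers cannot reach Orcas, Rockets, Lynx, Lions in two steps.
Meteors cannot reach Vipers, Orcas, Rockets, Lynx, Lions in two steps.
Foxes reaches everyone (king).
Ravens cannot reach Rockets, Lynx, Lions in two steps.
Orcas reaches everyone (king).
Rockets reaches everyone (king).
Lynx reaches everyone (king).
Lions reaches everyone (king).
Kings: Foxes, Orcas, Rockets, Lynx, Lions — 5.

5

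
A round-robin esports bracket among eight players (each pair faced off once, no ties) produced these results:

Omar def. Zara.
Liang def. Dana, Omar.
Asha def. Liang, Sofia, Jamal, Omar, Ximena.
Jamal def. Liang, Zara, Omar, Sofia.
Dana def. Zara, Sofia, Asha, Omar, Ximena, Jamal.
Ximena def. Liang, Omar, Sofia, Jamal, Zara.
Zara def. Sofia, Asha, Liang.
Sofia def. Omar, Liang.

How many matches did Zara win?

Zara's results: beat Liang, Sofia, Asha; lost to Dana, Jamal, Ximena, Omar.
That is 3 wins.

3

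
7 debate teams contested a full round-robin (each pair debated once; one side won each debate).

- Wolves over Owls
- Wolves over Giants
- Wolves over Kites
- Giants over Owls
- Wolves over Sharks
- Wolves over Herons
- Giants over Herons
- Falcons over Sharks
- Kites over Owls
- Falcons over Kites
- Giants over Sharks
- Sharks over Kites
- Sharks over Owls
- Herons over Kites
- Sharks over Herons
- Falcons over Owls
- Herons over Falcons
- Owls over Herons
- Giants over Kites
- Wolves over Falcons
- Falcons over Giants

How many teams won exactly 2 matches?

1

Win totals: Herons 2, Giants 4, Kites 1, Sharks 3, Falcons 4, Wolves 6, Owls 1.
Exactly 2: Herons — 1 team.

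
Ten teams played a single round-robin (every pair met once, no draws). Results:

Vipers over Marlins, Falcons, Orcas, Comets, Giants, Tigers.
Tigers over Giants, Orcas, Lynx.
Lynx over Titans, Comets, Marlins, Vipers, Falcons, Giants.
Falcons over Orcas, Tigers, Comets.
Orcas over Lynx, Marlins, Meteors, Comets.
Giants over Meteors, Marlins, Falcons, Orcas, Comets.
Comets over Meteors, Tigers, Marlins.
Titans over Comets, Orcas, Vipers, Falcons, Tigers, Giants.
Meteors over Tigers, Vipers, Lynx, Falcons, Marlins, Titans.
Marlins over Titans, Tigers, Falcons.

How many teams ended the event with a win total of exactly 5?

Win totals: Orcas 4, Tigers 3, Meteors 6, Titans 6, Vipers 6, Comets 3, Lynx 6, Marlins 3, Falcons 3, Giants 5.
Exactly 5: Giants — 1 team.

1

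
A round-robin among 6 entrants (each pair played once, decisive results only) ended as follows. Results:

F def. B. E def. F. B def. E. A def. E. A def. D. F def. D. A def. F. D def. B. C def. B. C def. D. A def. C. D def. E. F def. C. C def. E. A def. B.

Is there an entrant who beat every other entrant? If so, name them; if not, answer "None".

A has 5 wins out of 5 opponents — a perfect record.

A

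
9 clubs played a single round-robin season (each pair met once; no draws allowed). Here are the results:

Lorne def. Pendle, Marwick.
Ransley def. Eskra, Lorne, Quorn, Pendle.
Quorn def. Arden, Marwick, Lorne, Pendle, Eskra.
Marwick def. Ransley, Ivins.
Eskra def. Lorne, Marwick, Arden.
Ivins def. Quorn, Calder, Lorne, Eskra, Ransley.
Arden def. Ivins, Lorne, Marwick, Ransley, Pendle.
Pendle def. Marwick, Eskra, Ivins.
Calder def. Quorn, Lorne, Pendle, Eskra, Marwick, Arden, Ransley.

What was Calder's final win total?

7

Calder's results: beat Lorne, Quorn, Eskra, Pendle, Ransley, Marwick, Arden; lost to Ivins.
That is 7 wins.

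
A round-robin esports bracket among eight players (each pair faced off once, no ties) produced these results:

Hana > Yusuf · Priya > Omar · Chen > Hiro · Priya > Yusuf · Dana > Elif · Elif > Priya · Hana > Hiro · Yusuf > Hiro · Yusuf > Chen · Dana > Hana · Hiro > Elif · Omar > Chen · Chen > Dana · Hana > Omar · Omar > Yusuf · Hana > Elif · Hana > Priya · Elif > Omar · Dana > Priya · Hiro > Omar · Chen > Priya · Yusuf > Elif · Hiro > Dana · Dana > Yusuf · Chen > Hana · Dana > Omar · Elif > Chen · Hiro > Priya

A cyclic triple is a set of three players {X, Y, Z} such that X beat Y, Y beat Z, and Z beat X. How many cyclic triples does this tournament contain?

16

Win totals: Priya 2, Hana 5, Hiro 4, Omar 2, Yusuf 3, Chen 4, Dana 5, Elif 3.
A player with w wins dominates both others in C(w,2) triples; summing gives 1 + 10 + 6 + 1 + 3 + 6 + 10 + 3 = 40 transitive triples.
Total triples C(8,3) = 56, so cyclic triples = 56 − 40 = 16.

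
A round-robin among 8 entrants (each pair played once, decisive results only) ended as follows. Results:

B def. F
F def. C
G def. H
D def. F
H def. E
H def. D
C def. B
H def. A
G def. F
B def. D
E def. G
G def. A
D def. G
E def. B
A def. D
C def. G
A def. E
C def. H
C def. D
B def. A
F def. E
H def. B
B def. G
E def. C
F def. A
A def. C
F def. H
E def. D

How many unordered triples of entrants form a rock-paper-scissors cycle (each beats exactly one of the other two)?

19

Win totals: A 3, B 4, C 4, D 2, E 4, F 4, G 3, H 4.
An entrant with w wins dominates both others in C(w,2) triples; summing gives 3 + 6 + 6 + 1 + 6 + 6 + 3 + 6 = 37 transitive triples.
Total triples C(8,3) = 56, so cyclic triples = 56 − 37 = 19.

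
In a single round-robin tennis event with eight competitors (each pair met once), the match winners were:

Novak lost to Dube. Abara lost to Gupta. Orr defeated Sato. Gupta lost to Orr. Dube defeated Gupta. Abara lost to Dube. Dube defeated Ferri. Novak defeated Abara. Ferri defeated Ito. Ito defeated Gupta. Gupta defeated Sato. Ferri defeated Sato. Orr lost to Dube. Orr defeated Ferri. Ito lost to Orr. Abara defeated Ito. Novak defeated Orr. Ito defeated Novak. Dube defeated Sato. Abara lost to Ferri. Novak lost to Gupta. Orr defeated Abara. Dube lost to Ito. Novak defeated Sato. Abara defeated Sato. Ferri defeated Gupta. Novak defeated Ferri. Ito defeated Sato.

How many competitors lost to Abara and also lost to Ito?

Abara beat: Ito, Sato.
Ito beat: Dube, Gupta, Sato, Novak.
Both beat: Sato — 1.

1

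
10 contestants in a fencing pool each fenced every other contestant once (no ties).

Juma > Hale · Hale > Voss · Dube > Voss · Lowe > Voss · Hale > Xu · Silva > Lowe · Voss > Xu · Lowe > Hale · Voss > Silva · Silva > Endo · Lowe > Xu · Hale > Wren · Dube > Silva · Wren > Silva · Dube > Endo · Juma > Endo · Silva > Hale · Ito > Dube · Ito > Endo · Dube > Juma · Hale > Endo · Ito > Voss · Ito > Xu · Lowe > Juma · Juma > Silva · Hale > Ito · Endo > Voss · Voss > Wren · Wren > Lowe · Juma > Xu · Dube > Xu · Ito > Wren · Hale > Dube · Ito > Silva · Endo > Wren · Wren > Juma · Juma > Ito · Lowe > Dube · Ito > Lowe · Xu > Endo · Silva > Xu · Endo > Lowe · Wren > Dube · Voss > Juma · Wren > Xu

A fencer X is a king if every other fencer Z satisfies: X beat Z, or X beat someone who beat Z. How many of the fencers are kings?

8

Dube reaches everyone (king).
Voss reaches everyone (king).
Lowe reaches everyone (king).
Endo cannot reach Ito in two steps.
Juma reaches everyone (king).
Xu cannot reach Dube, Juma, Hale, Silva, Ito in two steps.
Wren reaches everyone (king).
Hale reaches everyone (king).
Silva reaches everyone (king).
Ito reaches everyone (king).
Kings: Dube, Voss, Lowe, Juma, Wren, Hale, Silva, Ito — 8.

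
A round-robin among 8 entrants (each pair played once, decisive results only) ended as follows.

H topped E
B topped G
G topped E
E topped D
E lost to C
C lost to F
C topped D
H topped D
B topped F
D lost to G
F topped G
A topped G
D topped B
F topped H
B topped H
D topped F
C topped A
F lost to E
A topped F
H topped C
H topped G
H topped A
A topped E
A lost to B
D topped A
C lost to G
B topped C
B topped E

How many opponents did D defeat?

3

D's results: beat A, B, F; lost to C, E, G, H.
That is 3 wins.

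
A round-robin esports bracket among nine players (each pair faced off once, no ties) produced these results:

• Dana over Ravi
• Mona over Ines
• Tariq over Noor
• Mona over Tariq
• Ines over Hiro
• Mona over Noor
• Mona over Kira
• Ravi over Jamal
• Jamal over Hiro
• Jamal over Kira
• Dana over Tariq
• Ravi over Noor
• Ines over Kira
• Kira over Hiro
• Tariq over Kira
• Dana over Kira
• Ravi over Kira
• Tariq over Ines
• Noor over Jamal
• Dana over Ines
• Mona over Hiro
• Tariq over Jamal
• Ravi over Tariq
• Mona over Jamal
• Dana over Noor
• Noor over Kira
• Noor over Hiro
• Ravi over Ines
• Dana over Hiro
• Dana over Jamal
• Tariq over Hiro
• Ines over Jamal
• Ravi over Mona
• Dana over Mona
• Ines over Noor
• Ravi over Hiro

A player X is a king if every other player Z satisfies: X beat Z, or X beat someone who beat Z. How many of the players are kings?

Jamal cannot reach Tariq, Dana, Ines, Mona, Noor, Ravi in two steps.
Tariq cannot reach Dana, Mona, Ravi in two steps.
Dana reaches everyone (king).
Hiro cannot reach Jamal, Tariq, Dana, Ines, Kira, Mona, Noor, Ravi in two steps.
Ines cannot reach Tariq, Dana, Mona, Ravi in two steps.
Kira cannot reach Jamal, Tariq, Dana, Ines, Mona, Noor, Ravi in two steps.
Mona cannot reach Dana, Ravi in two steps.
Noor cannot reach Tariq, Dana, Ines, Mona, Ravi in two steps.
Ravi cannot reach Dana in two steps.
Kings: Dana — 1.

1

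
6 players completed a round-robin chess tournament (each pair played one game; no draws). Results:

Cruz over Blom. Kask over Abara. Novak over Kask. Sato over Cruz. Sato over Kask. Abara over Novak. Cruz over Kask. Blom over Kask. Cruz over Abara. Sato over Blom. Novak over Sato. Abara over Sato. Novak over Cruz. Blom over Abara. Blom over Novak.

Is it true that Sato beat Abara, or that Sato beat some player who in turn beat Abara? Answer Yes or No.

Sato did not beat Abara directly.
Sato beat Kask, Blom, Cruz. Of those, Kask beat Abara.

Yes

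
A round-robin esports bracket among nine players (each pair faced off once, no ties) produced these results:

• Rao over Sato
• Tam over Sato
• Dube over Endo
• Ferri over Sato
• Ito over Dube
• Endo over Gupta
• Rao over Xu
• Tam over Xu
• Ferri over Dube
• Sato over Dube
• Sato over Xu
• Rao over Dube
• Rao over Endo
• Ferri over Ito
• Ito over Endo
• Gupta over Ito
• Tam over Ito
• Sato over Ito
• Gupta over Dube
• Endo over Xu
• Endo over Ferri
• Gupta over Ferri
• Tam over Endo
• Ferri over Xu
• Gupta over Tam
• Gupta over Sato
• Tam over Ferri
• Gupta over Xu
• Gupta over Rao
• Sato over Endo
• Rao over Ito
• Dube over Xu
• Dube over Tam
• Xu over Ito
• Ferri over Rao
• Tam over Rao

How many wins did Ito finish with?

Ito's results: beat Endo, Dube; lost to Tam, Rao, Ferri, Gupta, Sato, Xu.
That is 2 wins.

2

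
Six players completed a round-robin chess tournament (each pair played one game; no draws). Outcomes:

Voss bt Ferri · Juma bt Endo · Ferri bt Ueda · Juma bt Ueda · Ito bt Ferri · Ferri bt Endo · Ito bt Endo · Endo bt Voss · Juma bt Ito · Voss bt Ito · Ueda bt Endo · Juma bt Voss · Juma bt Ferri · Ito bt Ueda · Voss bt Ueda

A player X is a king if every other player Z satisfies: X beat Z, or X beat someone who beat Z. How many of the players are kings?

Ueda cannot reach Juma, Ferri, Ito in two steps.
Voss cannot reach Juma in two steps.
Juma reaches everyone (king).
Ferri cannot reach Juma, Ito in two steps.
Ito cannot reach Juma in two steps.
Endo cannot reach Juma in two steps.
Kings: Juma — 1.

1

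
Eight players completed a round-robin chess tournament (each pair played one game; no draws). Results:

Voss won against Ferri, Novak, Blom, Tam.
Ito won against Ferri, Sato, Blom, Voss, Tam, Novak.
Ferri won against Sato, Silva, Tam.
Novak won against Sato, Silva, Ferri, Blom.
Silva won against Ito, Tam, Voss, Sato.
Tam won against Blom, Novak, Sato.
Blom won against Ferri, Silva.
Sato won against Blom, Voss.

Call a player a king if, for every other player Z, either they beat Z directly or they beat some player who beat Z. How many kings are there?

4

Blom cannot reach Novak in two steps.
Ferri reaches everyone (king).
Novak reaches everyone (king).
Sato cannot reach Ito in two steps.
Voss cannot reach Ito in two steps.
Ito reaches everyone (king).
Silva reaches everyone (king).
Tam cannot reach Ito in two steps.
Kings: Ferri, Novak, Ito, Silva — 4.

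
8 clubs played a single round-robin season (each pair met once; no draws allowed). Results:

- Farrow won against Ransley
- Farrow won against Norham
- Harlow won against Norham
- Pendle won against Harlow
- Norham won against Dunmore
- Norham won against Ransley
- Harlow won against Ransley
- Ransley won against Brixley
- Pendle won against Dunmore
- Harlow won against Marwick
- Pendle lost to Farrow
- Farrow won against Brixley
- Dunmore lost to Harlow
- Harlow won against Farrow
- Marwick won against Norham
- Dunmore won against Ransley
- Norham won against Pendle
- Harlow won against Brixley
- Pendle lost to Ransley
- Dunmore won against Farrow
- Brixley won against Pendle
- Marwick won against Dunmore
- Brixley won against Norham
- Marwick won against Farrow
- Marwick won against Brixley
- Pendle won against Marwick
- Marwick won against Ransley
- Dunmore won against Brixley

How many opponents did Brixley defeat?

Brixley's results: beat Pendle, Norham; lost to Dunmore, Marwick, Farrow, Harlow, Ransley.
That is 2 wins.

2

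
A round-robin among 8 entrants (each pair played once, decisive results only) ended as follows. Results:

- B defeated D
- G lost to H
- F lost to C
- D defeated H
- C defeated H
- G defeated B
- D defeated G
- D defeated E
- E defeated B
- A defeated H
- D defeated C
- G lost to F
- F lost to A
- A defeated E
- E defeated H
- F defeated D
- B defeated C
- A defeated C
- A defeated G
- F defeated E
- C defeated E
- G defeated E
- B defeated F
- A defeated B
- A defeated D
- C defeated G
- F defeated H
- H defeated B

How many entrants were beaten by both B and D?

B beat: C, D, F.
D beat: C, E, G, H.
Both beat: C — 1.

1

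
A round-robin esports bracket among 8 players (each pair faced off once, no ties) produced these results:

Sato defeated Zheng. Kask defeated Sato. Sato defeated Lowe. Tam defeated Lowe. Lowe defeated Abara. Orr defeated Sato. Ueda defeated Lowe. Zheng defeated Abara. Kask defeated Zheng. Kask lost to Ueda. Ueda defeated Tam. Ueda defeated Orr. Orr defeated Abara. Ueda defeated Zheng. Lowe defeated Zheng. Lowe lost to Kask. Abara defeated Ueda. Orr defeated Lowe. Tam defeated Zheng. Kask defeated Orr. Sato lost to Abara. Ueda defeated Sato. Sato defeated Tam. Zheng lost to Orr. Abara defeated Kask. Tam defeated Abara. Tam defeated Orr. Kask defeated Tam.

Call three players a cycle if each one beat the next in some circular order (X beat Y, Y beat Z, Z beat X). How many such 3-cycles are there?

12

Win totals: Tam 4, Sato 3, Kask 5, Lowe 2, Zheng 1, Ueda 6, Orr 4, Abara 3.
A player with w wins dominates both others in C(w,2) triples; summing gives 6 + 3 + 10 + 1 + 0 + 15 + 6 + 3 = 44 transitive triples.
Total triples C(8,3) = 56, so cyclic triples = 56 − 44 = 12.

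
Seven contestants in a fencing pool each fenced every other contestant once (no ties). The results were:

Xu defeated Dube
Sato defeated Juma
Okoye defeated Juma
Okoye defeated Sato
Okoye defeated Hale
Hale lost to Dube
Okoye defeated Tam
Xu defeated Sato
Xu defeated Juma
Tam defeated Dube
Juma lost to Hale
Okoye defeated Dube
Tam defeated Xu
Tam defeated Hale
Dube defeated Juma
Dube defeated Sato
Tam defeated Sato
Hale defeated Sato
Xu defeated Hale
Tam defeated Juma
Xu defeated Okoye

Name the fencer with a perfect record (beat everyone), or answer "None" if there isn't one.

None

Highest win total is Xu with 5 (out of 6 possible).
Xu lost to Tam, so no fencer went undefeated.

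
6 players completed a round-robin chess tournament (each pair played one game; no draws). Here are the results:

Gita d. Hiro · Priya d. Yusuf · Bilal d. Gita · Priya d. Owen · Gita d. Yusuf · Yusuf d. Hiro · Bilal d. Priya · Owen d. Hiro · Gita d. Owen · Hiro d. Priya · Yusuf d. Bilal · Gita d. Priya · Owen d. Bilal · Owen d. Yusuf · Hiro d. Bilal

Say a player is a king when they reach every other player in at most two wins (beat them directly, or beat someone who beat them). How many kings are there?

Gita reaches everyone (king).
Hiro reaches everyone (king).
Bilal reaches everyone (king).
Owen reaches everyone (king).
Priya cannot reach Gita in two steps.
Yusuf cannot reach Owen in two steps.
Kings: Gita, Hiro, Bilal, Owen — 4.

4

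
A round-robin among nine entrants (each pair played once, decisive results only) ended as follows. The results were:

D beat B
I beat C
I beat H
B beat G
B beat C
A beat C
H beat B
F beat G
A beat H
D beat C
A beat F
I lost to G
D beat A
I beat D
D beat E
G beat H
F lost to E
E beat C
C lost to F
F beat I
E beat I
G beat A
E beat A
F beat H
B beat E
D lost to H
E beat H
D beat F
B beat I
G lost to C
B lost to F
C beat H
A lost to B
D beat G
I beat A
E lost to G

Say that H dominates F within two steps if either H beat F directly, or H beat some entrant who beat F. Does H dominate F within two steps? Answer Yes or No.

Yes

H did not beat F directly.
H beat B, D. Of those, D beat F.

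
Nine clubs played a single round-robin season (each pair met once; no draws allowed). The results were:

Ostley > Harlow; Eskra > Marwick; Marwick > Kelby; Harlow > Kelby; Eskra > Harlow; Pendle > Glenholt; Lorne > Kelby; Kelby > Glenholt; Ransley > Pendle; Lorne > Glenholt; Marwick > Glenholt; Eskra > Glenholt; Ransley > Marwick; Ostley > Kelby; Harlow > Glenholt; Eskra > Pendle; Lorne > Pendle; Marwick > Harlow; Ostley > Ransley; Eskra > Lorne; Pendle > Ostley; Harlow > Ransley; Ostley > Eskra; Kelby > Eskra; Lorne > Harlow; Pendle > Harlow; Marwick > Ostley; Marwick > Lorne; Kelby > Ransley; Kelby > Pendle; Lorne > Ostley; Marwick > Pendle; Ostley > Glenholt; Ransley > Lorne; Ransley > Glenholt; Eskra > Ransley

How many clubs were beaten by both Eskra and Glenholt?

0

Eskra beat: Glenholt, Pendle, Lorne, Ransley, Marwick, Harlow.
Glenholt beat: no one.
No one was beaten by both.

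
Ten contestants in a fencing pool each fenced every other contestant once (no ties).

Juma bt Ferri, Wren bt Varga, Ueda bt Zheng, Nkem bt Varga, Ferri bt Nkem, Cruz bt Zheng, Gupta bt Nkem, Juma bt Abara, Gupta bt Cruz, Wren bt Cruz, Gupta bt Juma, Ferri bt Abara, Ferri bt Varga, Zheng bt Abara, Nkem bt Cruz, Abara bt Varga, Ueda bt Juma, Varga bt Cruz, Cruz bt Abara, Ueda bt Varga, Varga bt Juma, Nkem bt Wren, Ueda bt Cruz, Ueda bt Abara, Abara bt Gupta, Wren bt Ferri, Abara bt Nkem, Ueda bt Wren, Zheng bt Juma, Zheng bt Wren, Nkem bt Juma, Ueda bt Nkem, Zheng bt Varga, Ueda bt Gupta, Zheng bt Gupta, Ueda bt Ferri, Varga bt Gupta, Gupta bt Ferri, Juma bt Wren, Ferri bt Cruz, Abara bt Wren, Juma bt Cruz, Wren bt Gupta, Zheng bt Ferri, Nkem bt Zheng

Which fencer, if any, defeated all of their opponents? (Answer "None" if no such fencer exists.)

Ueda

Ueda has 9 wins out of 9 opponents — a perfect record.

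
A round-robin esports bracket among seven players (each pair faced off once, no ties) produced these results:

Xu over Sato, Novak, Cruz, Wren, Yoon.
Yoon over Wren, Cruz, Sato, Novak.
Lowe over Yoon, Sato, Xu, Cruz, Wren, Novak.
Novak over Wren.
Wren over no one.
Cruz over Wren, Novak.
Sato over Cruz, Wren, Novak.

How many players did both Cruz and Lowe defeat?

2

Cruz beat: Wren, Novak.
Lowe beat: Cruz, Sato, Yoon, Wren, Xu, Novak.
Both beat: Wren, Novak — 2.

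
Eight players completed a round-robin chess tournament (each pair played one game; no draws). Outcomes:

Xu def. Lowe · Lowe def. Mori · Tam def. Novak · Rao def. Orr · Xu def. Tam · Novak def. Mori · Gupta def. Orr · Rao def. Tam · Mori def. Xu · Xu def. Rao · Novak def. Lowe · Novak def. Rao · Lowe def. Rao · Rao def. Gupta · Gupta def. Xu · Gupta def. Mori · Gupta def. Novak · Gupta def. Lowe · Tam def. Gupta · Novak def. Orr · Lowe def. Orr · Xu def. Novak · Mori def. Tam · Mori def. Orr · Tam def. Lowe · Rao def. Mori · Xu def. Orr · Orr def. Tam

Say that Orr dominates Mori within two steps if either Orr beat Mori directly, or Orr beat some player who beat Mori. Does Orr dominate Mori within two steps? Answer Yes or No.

No

Orr did not beat Mori directly.
Orr beat Tam, but each of them lost to Mori. No two-step path.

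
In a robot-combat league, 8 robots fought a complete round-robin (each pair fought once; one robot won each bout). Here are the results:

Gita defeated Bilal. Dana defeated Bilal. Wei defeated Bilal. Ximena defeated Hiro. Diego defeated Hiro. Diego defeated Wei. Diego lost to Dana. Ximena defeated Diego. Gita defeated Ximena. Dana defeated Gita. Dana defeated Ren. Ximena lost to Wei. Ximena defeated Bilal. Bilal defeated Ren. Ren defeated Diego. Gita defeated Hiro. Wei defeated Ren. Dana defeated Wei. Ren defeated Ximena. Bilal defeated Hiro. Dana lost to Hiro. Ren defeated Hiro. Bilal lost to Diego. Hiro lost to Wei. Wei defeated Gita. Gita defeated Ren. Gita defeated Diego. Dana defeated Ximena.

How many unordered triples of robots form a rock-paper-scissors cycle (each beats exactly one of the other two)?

Win totals: Ximena 3, Wei 5, Bilal 2, Dana 6, Hiro 1, Diego 3, Ren 3, Gita 5.
A robot with w wins dominates both others in C(w,2) triples; summing gives 3 + 10 + 1 + 15 + 0 + 3 + 3 + 10 = 45 transitive triples.
Total triples C(8,3) = 56, so cyclic triples = 56 − 45 = 11.

11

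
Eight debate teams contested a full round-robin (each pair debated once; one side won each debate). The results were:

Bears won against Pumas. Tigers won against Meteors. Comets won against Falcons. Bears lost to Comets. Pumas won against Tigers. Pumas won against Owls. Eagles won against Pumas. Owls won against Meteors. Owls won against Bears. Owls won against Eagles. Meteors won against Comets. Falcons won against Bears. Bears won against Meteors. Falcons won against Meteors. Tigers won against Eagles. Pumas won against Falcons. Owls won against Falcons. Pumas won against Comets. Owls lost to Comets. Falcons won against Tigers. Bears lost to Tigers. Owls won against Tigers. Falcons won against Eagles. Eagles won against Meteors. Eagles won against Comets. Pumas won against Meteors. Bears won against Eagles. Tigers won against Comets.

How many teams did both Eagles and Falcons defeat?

1

Eagles beat: Pumas, Meteors, Comets.
Falcons beat: Meteors, Eagles, Tigers, Bears.
Both beat: Meteors — 1.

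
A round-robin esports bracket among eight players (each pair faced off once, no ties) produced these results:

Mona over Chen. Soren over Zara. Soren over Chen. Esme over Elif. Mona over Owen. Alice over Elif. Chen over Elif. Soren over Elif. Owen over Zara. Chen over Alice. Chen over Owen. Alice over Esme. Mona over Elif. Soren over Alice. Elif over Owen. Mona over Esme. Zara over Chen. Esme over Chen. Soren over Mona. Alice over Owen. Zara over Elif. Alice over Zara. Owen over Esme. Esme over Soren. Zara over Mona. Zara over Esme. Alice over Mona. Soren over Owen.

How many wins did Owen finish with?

2

Owen's results: beat Esme, Zara; lost to Alice, Soren, Chen, Elif, Mona.
That is 2 wins.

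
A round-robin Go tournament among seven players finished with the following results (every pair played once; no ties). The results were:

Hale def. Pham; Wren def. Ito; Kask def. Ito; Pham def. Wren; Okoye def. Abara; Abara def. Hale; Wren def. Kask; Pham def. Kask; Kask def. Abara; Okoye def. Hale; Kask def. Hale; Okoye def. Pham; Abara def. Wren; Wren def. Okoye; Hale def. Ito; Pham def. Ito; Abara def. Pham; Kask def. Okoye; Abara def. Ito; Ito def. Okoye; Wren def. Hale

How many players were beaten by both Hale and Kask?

Hale beat: Pham, Ito.
Kask beat: Hale, Ito, Abara, Okoye.
Both beat: Ito — 1.

1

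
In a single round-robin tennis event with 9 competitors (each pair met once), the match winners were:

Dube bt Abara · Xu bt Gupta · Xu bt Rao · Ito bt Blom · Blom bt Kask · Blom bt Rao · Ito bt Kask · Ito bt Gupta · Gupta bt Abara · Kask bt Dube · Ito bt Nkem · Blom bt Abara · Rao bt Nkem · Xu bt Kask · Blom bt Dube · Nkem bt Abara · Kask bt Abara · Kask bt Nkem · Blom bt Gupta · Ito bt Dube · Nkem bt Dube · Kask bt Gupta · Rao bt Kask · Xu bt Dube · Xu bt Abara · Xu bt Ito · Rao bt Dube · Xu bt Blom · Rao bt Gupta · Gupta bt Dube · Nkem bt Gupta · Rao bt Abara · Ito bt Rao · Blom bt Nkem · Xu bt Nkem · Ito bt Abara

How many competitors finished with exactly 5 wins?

Win totals: Ito 7, Blom 6, Gupta 2, Nkem 3, Kask 4, Rao 5, Dube 1, Abara 0, Xu 8.
Exactly 5: Rao — 1 competitor.

1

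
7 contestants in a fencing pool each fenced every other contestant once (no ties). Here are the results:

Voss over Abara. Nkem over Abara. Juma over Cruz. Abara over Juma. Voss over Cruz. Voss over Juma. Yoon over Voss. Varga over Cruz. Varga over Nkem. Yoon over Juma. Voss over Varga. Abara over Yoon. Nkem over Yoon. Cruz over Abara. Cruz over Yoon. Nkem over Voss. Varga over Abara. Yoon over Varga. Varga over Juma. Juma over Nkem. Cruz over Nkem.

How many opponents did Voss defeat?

Voss' results: beat Cruz, Abara, Juma, Varga; lost to Nkem, Yoon.
That is 4 wins.

4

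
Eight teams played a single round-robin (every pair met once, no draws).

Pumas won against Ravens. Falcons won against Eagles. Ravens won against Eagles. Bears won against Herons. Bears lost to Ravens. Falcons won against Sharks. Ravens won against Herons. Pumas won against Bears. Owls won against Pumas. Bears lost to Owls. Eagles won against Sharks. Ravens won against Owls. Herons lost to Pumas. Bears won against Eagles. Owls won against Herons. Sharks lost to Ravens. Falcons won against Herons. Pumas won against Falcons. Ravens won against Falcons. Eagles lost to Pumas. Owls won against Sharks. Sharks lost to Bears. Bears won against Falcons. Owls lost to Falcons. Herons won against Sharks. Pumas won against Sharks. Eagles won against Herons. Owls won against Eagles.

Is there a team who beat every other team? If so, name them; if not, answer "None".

Highest win total is Ravens with 6 (out of 7 possible).
Ravens lost to Pumas, so no team went undefeated.

None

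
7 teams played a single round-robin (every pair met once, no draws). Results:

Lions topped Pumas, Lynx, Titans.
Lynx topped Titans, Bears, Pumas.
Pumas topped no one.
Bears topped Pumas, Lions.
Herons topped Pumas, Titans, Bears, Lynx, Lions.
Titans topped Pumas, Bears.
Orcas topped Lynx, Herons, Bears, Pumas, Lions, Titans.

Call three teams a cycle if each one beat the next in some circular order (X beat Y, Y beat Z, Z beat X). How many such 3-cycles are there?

Win totals: Lynx 3, Pumas 0, Herons 5, Orcas 6, Lions 3, Bears 2, Titans 2.
A team with w wins dominates both others in C(w,2) triples; summing gives 3 + 0 + 10 + 15 + 3 + 1 + 1 = 33 transitive triples.
Total triples C(7,3) = 35, so cyclic triples = 35 − 33 = 2.

2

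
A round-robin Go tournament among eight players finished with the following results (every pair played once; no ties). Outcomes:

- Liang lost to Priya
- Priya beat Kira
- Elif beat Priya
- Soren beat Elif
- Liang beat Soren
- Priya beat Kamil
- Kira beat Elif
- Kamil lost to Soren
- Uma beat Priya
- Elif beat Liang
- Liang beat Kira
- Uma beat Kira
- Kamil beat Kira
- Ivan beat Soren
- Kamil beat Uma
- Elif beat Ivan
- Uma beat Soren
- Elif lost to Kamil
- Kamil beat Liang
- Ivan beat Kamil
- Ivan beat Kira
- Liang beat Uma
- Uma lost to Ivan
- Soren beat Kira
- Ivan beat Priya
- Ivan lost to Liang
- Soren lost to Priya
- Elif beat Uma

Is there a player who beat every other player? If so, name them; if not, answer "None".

Highest win total is Ivan with 5 (out of 7 possible).
Ivan lost to Liang, Elif, so no player went undefeated.

None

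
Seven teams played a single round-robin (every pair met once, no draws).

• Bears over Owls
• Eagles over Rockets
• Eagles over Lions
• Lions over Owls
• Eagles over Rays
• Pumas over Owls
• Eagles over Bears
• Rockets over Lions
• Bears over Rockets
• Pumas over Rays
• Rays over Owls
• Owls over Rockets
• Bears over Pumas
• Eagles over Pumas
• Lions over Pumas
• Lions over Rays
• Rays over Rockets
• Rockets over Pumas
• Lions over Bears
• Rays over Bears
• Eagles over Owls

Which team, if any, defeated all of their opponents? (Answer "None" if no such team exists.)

Eagles

Eagles has 6 wins out of 6 opponents — a perfect record.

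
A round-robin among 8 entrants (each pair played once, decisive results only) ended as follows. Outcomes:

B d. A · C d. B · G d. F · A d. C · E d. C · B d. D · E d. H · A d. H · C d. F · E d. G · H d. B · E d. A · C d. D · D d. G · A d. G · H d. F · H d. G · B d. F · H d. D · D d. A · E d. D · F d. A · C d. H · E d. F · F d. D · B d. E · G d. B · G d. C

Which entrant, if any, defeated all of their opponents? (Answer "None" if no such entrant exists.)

None

Highest win total is E with 6 (out of 7 possible).
E lost to B, so no entrant went undefeated.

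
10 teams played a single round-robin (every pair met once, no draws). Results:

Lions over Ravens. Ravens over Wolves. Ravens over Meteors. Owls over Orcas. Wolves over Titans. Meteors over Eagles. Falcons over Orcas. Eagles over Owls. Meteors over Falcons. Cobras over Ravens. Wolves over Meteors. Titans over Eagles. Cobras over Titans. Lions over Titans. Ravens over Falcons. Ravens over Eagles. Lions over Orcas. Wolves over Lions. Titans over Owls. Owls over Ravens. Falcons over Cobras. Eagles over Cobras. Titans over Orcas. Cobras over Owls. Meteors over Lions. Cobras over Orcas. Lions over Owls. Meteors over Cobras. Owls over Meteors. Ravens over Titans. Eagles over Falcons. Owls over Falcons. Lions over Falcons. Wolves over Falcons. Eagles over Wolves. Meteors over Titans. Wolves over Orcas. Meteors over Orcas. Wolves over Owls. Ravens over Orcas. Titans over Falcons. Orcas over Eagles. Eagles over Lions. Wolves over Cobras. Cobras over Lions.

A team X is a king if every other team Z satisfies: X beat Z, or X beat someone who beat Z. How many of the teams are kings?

8

Eagles reaches everyone (king).
Meteors reaches everyone (king).
Falcons cannot reach Meteors, Wolves in two steps.
Ravens reaches everyone (king).
Titans reaches everyone (king).
Owls reaches everyone (king).
Wolves reaches everyone (king).
Orcas cannot reach Meteors, Ravens, Titans in two steps.
Cobras reaches everyone (king).
Lions reaches everyone (king).
Kings: Eagles, Meteors, Ravens, Titans, Owls, Wolves, Cobras, Lions — 8.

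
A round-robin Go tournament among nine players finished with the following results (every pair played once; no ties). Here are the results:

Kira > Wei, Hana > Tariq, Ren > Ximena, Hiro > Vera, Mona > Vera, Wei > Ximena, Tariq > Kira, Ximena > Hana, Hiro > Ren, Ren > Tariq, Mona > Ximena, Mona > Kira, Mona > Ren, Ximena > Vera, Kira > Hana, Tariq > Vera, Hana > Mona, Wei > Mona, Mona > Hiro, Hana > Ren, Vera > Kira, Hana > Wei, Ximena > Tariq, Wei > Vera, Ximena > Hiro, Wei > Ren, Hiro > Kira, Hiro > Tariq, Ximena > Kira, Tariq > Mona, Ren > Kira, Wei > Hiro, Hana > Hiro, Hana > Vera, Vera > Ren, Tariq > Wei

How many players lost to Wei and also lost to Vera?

Wei beat: Ren, Hiro, Ximena, Mona, Vera.
Vera beat: Ren, Kira.
Both beat: Ren — 1.

1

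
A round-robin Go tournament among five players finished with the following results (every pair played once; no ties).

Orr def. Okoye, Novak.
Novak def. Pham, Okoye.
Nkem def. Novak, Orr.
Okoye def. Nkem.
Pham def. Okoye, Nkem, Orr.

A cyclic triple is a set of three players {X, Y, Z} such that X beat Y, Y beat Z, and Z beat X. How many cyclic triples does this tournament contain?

Win totals: Okoye 1, Orr 2, Pham 3, Nkem 2, Novak 2.
A player with w wins dominates both others in C(w,2) triples; summing gives 0 + 1 + 3 + 1 + 1 = 6 transitive triples.
Total triples C(5,3) = 10, so cyclic triples = 10 − 6 = 4.

4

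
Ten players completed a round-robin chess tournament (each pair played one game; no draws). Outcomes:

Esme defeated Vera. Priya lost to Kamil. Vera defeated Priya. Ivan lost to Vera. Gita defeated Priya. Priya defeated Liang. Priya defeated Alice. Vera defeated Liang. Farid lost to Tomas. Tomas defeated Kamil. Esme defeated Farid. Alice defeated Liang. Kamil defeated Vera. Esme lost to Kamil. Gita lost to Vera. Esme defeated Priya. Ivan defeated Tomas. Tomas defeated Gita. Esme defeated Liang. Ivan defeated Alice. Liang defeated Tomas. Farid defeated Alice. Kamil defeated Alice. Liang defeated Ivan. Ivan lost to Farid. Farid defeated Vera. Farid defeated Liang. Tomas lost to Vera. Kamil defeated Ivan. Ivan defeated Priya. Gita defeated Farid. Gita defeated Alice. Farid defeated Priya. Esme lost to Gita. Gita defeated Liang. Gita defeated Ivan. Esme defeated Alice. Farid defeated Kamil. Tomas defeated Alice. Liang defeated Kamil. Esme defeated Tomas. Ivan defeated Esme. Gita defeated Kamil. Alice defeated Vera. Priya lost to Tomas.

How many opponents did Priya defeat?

2

Priya's results: beat Liang, Alice; lost to Farid, Gita, Kamil, Esme, Ivan, Vera, Tomas.
That is 2 wins.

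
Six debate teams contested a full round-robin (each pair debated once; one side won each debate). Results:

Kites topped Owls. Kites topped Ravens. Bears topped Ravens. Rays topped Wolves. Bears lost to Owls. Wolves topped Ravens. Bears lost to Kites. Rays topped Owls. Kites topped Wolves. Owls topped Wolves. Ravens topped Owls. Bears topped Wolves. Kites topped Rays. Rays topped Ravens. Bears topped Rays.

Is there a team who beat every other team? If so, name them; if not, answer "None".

Kites

Kites has 5 wins out of 5 opponents — a perfect record.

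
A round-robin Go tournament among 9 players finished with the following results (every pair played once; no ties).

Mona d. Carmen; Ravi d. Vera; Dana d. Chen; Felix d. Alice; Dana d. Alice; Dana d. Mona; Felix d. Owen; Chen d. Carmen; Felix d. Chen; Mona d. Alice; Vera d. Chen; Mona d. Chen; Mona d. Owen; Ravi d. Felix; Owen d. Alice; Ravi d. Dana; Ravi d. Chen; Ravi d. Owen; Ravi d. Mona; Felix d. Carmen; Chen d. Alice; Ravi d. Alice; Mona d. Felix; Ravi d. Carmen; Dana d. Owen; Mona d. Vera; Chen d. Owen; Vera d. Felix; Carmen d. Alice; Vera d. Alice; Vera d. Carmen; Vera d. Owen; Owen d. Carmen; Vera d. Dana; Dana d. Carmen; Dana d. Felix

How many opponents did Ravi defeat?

8

Ravi's results: beat Dana, Vera, Carmen, Felix, Mona, Chen, Alice, Owen; lost to no one.
That is 8 wins.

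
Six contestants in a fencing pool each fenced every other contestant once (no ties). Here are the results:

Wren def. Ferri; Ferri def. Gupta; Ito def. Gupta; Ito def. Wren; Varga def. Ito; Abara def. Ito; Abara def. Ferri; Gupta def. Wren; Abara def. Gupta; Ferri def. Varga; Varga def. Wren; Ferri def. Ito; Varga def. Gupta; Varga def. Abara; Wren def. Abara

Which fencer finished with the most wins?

Varga

Win totals: Varga 4, Wren 2, Ferri 3, Abara 3, Ito 2, Gupta 1.
Varga leads with 4 wins (next highest: 3).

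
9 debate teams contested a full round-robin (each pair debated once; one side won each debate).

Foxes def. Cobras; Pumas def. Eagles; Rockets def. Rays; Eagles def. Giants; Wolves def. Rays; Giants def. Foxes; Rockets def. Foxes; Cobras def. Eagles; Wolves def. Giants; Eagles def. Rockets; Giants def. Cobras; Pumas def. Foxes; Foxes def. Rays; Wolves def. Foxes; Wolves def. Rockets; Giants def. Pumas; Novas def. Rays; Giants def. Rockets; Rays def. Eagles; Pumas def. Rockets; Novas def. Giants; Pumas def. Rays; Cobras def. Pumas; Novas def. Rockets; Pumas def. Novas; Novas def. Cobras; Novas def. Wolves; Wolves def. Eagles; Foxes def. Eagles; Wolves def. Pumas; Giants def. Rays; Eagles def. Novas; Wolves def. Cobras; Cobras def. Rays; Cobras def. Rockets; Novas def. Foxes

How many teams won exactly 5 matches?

2

Win totals: Cobras 4, Foxes 3, Giants 5, Novas 6, Pumas 5, Eagles 3, Rockets 2, Wolves 7, Rays 1.
Exactly 5: Giants, Pumas — 2 teams.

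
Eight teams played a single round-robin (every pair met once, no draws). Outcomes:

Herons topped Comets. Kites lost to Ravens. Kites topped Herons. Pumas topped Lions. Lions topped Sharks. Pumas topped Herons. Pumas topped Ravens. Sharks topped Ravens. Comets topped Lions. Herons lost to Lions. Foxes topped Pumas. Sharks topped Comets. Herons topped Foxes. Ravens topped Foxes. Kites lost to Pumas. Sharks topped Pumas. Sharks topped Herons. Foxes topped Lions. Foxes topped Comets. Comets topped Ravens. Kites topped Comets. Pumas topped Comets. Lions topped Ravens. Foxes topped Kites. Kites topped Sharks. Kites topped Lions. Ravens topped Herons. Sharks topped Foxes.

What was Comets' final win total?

Comets' results: beat Ravens, Lions; lost to Sharks, Pumas, Foxes, Kites, Herons.
That is 2 wins.

2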